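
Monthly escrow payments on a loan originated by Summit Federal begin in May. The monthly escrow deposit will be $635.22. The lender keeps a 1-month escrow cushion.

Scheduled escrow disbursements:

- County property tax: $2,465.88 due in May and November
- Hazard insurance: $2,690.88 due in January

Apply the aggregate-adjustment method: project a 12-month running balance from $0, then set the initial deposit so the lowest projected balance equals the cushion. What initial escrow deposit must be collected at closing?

$2,540.88

Cushion = 1 × $635.22 = $635.22
Trial balance (start $0, +$635.22 each month, − disbursements):
  May: +$635.22 − $2,465.88 → -$1,830.66
  Jun: +$635.22 → -$1,195.44
  Jul: +$635.22 → -$560.22
  Aug: +$635.22 → $75.00
  Sep: +$635.22 → $710.22
  Oct: +$635.22 → $1,345.44
  Nov: +$635.22 − $2,465.88 → -$485.22
  Dec: +$635.22 → $150.00
  Jan: +$635.22 − $2,690.88 → -$1,905.66
  Feb: +$635.22 → -$1,270.44
  Mar: +$635.22 → -$635.22
  Apr: +$635.22 → $0.00
Lowest trial balance = -$1,905.66 (Jan)
Initial deposit = cushion − low point = $635.22 − (-$1,905.66) = $2,540.88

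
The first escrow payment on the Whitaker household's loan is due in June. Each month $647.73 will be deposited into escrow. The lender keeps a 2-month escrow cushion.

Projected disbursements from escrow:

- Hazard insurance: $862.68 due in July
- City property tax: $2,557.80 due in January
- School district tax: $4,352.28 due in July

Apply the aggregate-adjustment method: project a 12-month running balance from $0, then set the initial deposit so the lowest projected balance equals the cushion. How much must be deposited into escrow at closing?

Cushion = 2 × $647.73 = $1,295.46
Trial balance (start $0, +$647.73 each month, − disbursements):
  Jun: +$647.73 → $647.73
  Jul: +$647.73 − $5,214.96 → -$3,919.50
  Aug: +$647.73 → -$3,271.77
  Sep: +$647.73 → -$2,624.04
  Oct: +$647.73 → -$1,976.31
  Nov: +$647.73 → -$1,328.58
  Dec: +$647.73 → -$680.85
  Jan: +$647.73 − $2,557.80 → -$2,590.92
  Feb: +$647.73 → -$1,943.19
  Mar: +$647.73 → -$1,295.46
  Apr: +$647.73 → -$647.73
  May: +$647.73 → $0.00
Lowest trial balance = -$3,919.50 (Jul)
Initial deposit = cushion − low point = $1,295.46 − (-$3,919.50) = $5,214.96

$5,214.96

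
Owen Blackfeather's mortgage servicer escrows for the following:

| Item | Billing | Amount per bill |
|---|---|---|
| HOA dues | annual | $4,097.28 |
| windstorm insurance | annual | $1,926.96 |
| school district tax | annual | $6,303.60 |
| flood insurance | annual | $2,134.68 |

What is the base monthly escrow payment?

$1,205.21

HOA dues = $4,097.28 per year
Windstorm insurance = $1,926.96 per year
School district tax = $6,303.60 per year
Flood insurance = $2,134.68 per year
Annual escrow total = $4,097.28 + $1,926.96 + $6,303.60 + $2,134.68 = $14,462.52
Per month = $14,462.52 / 12 = $1,205.21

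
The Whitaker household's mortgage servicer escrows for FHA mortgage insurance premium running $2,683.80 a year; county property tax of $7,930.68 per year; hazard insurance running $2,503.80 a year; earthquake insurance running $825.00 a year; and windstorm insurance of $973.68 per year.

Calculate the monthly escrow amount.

FHA mortgage insurance premium: $2,683.80
County property tax: $7,930.68
Hazard insurance: $2,503.80
Earthquake insurance: $825.00
Windstorm insurance: $973.68
Total annual escrow = $2,683.80 + $7,930.68 + $2,503.80 + $825.00 + $973.68 = $14,916.96
Base monthly escrow = $14,916.96 / 12 = $1,243.08

$1,243.08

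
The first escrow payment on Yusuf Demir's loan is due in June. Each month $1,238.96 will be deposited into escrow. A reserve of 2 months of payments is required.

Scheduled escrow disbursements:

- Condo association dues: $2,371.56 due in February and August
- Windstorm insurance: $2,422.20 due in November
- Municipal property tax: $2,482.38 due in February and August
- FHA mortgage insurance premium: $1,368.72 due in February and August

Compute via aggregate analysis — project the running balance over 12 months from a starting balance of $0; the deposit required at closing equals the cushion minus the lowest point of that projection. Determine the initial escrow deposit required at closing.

Cushion = 2 × $1,238.96 = $2,477.92
Trial balance (start $0, +$1,238.96 each month, − disbursements):
  Jun: +$1,238.96 → $1,238.96
  Jul: +$1,238.96 → $2,477.92
  Aug: +$1,238.96 − $6,222.66 → -$2,505.78
  Sep: +$1,238.96 → -$1,266.82
  Oct: +$1,238.96 → -$27.86
  Nov: +$1,238.96 − $2,422.20 → -$1,211.10
  Dec: +$1,238.96 → $27.86
  Jan: +$1,238.96 → $1,266.82
  Feb: +$1,238.96 − $6,222.66 → -$3,716.88
  Mar: +$1,238.96 → -$2,477.92
  Apr: +$1,238.96 → -$1,238.96
  May: +$1,238.96 → $0.00
Lowest trial balance = -$3,716.88 (Feb)
Initial deposit = cushion − low point = $2,477.92 − (-$3,716.88) = $6,194.80

$6,194.80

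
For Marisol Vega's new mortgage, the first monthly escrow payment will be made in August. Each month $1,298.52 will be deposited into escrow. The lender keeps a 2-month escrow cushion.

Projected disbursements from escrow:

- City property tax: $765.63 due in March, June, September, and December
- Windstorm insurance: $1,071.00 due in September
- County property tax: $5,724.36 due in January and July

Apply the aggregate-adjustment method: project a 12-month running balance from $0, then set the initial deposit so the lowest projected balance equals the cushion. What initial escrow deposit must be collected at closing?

Cushion = 2 × $1,298.52 = $2,597.04
Trial balance (start $0, +$1,298.52 each month, − disbursements):
  Aug: +$1,298.52 → $1,298.52
  Sep: +$1,298.52 − $1,836.63 → $760.41
  Oct: +$1,298.52 → $2,058.93
  Nov: +$1,298.52 → $3,357.45
  Dec: +$1,298.52 − $765.63 → $3,890.34
  Jan: +$1,298.52 − $5,724.36 → -$535.50
  Feb: +$1,298.52 → $763.02
  Mar: +$1,298.52 − $765.63 → $1,295.91
  Apr: +$1,298.52 → $2,594.43
  May: +$1,298.52 → $3,892.95
  Jun: +$1,298.52 − $765.63 → $4,425.84
  Jul: +$1,298.52 − $5,724.36 → $0.00
Lowest trial balance = -$535.50 (Jan)
Initial deposit = cushion − low point = $2,597.04 − (-$535.50) = $3,132.54

$3,132.54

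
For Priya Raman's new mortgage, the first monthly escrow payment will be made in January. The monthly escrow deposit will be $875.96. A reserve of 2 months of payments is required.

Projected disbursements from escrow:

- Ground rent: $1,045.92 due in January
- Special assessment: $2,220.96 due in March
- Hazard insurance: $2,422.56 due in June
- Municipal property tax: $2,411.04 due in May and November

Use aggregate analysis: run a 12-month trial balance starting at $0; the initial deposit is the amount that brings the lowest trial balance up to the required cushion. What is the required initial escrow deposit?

Cushion = 2 × $875.96 = $1,751.92
Trial balance (start $0, +$875.96 each month, − disbursements):
  Jan: +$875.96 − $1,045.92 → -$169.96
  Feb: +$875.96 → $706.00
  Mar: +$875.96 − $2,220.96 → -$639.00
  Apr: +$875.96 → $236.96
  May: +$875.96 − $2,411.04 → -$1,298.12
  Jun: +$875.96 − $2,422.56 → -$2,844.72
  Jul: +$875.96 → -$1,968.76
  Aug: +$875.96 → -$1,092.80
  Sep: +$875.96 → -$216.84
  Oct: +$875.96 → $659.12
  Nov: +$875.96 − $2,411.04 → -$875.96
  Dec: +$875.96 → $0.00
Lowest trial balance = -$2,844.72 (Jun)
Initial deposit = cushion − low point = $1,751.92 − (-$2,844.72) = $4,596.64

$4,596.64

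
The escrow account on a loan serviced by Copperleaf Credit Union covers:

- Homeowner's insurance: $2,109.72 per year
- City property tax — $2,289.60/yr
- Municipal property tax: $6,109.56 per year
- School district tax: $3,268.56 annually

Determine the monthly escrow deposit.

Homeowner's insurance — $2,109.72 per year
City property tax — $2,289.60 per year
Municipal property tax — $6,109.56 per year
School district tax — $3,268.56 per year
Yearly total = $13,777.44
Monthly escrow = $13,777.44 ÷ 12 = $1,148.12

$1,148.12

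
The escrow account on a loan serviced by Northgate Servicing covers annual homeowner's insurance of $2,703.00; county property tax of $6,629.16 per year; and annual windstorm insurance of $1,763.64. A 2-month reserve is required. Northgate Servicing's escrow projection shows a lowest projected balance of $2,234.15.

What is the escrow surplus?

Homeowner's insurance = $2,703.00
County property tax = $6,629.16
Windstorm insurance = $1,763.64
Yearly total = $2,703.00 + $6,629.16 + $1,763.64 = $11,095.80
Monthly = $11,095.80 ÷ 12 = $924.65
Required reserve = 2 × $924.65 = $1,849.30
Excess over cushion: $2,234.15 − $1,849.30 = $384.85

$384.85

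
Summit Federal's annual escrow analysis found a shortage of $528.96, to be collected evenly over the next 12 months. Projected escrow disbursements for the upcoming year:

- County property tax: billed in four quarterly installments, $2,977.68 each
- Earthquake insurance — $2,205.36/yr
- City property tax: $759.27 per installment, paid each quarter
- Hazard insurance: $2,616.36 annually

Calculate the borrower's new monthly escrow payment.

County property tax = $2,977.68 × 4 = $11,910.72 annually
Earthquake insurance = $2,205.36 annually
City property tax = $759.27 × 4 = $3,037.08 annually
Hazard insurance = $2,616.36 annually
Total annual escrow = $11,910.72 + $2,205.36 + $3,037.08 + $2,616.36 = $19,769.52
Monthly escrow = $19,769.52 ÷ 12 = $1,647.46
Monthly shortage recovery: $528.96 / 12 = $44.08
New monthly escrow = $1,647.46 + $44.08 = $1,691.54

$1,691.54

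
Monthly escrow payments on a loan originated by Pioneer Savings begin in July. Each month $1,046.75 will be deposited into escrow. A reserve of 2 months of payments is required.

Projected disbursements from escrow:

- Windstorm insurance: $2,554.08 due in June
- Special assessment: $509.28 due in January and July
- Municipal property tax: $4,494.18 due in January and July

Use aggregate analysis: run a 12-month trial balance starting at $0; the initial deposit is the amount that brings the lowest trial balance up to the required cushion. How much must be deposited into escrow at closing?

Cushion = 2 × $1,046.75 = $2,093.50
Trial balance (start $0, +$1,046.75 each month, − disbursements):
  Jul: +$1,046.75 − $5,003.46 → -$3,956.71
  Aug: +$1,046.75 → -$2,909.96
  Sep: +$1,046.75 → -$1,863.21
  Oct: +$1,046.75 → -$816.46
  Nov: +$1,046.75 → $230.29
  Dec: +$1,046.75 → $1,277.04
  Jan: +$1,046.75 − $5,003.46 → -$2,679.67
  Feb: +$1,046.75 → -$1,632.92
  Mar: +$1,046.75 → -$586.17
  Apr: +$1,046.75 → $460.58
  May: +$1,046.75 → $1,507.33
  Jun: +$1,046.75 − $2,554.08 → $0.00
Lowest trial balance = -$3,956.71 (Jul)
Initial deposit = cushion − low point = $2,093.50 − (-$3,956.71) = $6,050.21

$6,050.21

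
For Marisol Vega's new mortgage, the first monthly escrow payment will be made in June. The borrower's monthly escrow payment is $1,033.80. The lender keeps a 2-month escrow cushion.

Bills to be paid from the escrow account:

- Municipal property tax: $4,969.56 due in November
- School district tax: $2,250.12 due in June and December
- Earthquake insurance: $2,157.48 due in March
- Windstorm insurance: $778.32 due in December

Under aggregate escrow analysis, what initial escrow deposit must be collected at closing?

Cushion = 2 × $1,033.80 = $2,067.60
Trial balance (start $0, +$1,033.80 each month, − disbursements):
  Jun: +$1,033.80 − $2,250.12 → -$1,216.32
  Jul: +$1,033.80 → -$182.52
  Aug: +$1,033.80 → $851.28
  Sep: +$1,033.80 → $1,885.08
  Oct: +$1,033.80 → $2,918.88
  Nov: +$1,033.80 − $4,969.56 → -$1,016.88
  Dec: +$1,033.80 − $3,028.44 → -$3,011.52
  Jan: +$1,033.80 → -$1,977.72
  Feb: +$1,033.80 → -$943.92
  Mar: +$1,033.80 − $2,157.48 → -$2,067.60
  Apr: +$1,033.80 → -$1,033.80
  May: +$1,033.80 → $0.00
Lowest trial balance = -$3,011.52 (Dec)
Initial deposit = cushion − low point = $2,067.60 − (-$3,011.52) = $5,079.12

$5,079.12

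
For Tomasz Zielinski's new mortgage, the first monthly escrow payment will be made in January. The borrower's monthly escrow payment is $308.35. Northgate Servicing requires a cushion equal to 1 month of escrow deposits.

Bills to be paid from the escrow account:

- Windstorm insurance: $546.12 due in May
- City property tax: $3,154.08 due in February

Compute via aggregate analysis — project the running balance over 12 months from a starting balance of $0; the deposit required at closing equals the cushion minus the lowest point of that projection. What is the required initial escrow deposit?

$2,845.73

Cushion = 1 × $308.35 = $308.35
Trial balance (start $0, +$308.35 each month, − disbursements):
  Jan: +$308.35 → $308.35
  Feb: +$308.35 − $3,154.08 → -$2,537.38
  Mar: +$308.35 → -$2,229.03
  Apr: +$308.35 → -$1,920.68
  May: +$308.35 − $546.12 → -$2,158.45
  Jun: +$308.35 → -$1,850.10
  Jul: +$308.35 → -$1,541.75
  Aug: +$308.35 → -$1,233.40
  Sep: +$308.35 → -$925.05
  Oct: +$308.35 → -$616.70
  Nov: +$308.35 → -$308.35
  Dec: +$308.35 → $0.00
Lowest trial balance = -$2,537.38 (Feb)
Initial deposit = cushion − low point = $308.35 − (-$2,537.38) = $2,845.73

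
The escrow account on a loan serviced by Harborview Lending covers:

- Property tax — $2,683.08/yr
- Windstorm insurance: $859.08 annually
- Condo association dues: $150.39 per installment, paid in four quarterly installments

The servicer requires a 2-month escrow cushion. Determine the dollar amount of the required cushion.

Property tax = $2,683.08 per year
Windstorm insurance = $859.08 per year
Condo association dues = $150.39 × 4 = $601.56 per year
Yearly total = $2,683.08 + $859.08 + $601.56 = $4,143.72
Monthly escrow = $4,143.72 ÷ 12 = $345.31
Reserve = 2 × $345.31 = $690.62

$690.62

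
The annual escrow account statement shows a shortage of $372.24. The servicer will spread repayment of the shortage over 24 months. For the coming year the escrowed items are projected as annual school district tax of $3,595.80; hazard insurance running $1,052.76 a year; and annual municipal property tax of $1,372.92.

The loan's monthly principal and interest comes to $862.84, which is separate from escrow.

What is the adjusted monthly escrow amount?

School district tax — $3,595.80
Hazard insurance — $1,052.76
Municipal property tax — $1,372.92
Total per year = $6,021.48
Per month = $6,021.48 / 12 = $501.79
Shortage spread = $372.24 ÷ 24 = $15.51/mo
Adjusted monthly = $501.79 + $15.51 = $517.30

$517.30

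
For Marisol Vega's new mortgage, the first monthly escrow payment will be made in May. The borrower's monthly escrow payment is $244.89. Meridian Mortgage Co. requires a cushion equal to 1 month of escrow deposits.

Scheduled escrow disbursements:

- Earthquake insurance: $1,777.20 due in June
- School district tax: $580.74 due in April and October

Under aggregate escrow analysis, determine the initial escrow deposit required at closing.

$1,532.31

Cushion = 1 × $244.89 = $244.89
Trial balance (start $0, +$244.89 each month, − disbursements):
  May: +$244.89 → $244.89
  Jun: +$244.89 − $1,777.20 → -$1,287.42
  Jul: +$244.89 → -$1,042.53
  Aug: +$244.89 → -$797.64
  Sep: +$244.89 → -$552.75
  Oct: +$244.89 − $580.74 → -$888.60
  Nov: +$244.89 → -$643.71
  Dec: +$244.89 → -$398.82
  Jan: +$244.89 → -$153.93
  Feb: +$244.89 → $90.96
  Mar: +$244.89 → $335.85
  Apr: +$244.89 − $580.74 → $0.00
Lowest trial balance = -$1,287.42 (Jun)
Initial deposit = cushion − low point = $244.89 − (-$1,287.42) = $1,532.31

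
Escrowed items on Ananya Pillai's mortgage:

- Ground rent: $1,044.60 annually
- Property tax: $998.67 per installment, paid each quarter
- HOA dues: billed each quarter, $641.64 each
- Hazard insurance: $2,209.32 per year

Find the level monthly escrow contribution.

Ground rent — $1,044.60 per year
Property tax — $998.67 × 4 = $3,994.68 per year
HOA dues — $641.64 × 4 = $2,566.56 per year
Hazard insurance — $2,209.32 per year
Combined annual = $1,044.60 + $3,994.68 + $2,566.56 + $2,209.32 = $9,815.16
Base monthly escrow = $9,815.16 ÷ 12 = $817.93

$817.93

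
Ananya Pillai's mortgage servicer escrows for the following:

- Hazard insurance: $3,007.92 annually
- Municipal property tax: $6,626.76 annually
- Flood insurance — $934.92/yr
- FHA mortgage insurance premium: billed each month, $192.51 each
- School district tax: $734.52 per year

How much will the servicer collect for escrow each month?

$1,134.52

Hazard insurance — $3,007.92 per year
Municipal property tax — $6,626.76 per year
Flood insurance — $934.92 per year
FHA mortgage insurance premium — $192.51 × 12 = $2,310.12 per year
School district tax — $734.52 per year
Combined annual = $13,614.24
Per month = $13,614.24 ÷ 12 = $1,134.52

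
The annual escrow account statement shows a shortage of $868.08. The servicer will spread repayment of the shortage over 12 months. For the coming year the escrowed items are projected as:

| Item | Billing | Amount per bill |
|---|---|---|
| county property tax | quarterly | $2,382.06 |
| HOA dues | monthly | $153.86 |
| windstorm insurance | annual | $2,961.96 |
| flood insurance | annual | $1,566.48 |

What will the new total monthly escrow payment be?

County property tax = $2,382.06 × 4 = $9,528.24 per year
HOA dues = $153.86 × 12 = $1,846.32 per year
Windstorm insurance = $2,961.96 per year
Flood insurance = $1,566.48 per year
Annual escrow total = $9,528.24 + $1,846.32 + $2,961.96 + $1,566.48 = $15,903.00
Per month = $15,903.00 ÷ 12 = $1,325.25
Monthly shortage recovery: $868.08 / 12 = $72.34
Adjusted monthly = $1,325.25 + $72.34 = $1,397.59

$1,397.59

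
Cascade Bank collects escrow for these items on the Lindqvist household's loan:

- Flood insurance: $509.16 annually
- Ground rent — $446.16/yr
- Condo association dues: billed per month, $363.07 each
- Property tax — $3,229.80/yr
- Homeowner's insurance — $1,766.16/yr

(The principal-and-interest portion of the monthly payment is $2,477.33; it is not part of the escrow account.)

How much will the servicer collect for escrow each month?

Flood insurance — $509.16
Ground rent — $446.16
Condo association dues — $363.07 × 12 = $4,356.84
Property tax — $3,229.80
Homeowner's insurance — $1,766.16
Annual escrow total = $509.16 + $446.16 + $4,356.84 + $3,229.80 + $1,766.16 = $10,308.12
Per month = $10,308.12 ÷ 12 = $859.01

$859.01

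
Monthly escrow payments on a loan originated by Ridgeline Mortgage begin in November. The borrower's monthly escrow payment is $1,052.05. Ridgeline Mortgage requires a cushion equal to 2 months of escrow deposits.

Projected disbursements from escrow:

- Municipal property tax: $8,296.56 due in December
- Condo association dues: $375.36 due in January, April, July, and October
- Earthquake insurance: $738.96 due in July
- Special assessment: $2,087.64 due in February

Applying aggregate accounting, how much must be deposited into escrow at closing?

Cushion = 2 × $1,052.05 = $2,104.10
Trial balance (start $0, +$1,052.05 each month, − disbursements):
  Nov: +$1,052.05 → $1,052.05
  Dec: +$1,052.05 − $8,296.56 → -$6,192.46
  Jan: +$1,052.05 − $375.36 → -$5,515.77
  Feb: +$1,052.05 − $2,087.64 → -$6,551.36
  Mar: +$1,052.05 → -$5,499.31
  Apr: +$1,052.05 − $375.36 → -$4,822.62
  May: +$1,052.05 → -$3,770.57
  Jun: +$1,052.05 → -$2,718.52
  Jul: +$1,052.05 − $1,114.32 → -$2,780.79
  Aug: +$1,052.05 → -$1,728.74
  Sep: +$1,052.05 → -$676.69
  Oct: +$1,052.05 − $375.36 → $0.00
Lowest trial balance = -$6,551.36 (Feb)
Initial deposit = cushion − low point = $2,104.10 − (-$6,551.36) = $8,655.46

$8,655.46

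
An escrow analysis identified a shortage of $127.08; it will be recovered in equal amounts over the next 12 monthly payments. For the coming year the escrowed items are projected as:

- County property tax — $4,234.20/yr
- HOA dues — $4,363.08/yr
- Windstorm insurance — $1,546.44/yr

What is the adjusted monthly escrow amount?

$855.90

County property tax — $4,234.20 per year
HOA dues — $4,363.08 per year
Windstorm insurance — $1,546.44 per year
Yearly total = $10,143.72
Monthly escrow = $10,143.72 / 12 = $845.31
Shortage per month = $127.08 ÷ 12 = $10.59
Adjusted monthly = $845.31 + $10.59 = $855.90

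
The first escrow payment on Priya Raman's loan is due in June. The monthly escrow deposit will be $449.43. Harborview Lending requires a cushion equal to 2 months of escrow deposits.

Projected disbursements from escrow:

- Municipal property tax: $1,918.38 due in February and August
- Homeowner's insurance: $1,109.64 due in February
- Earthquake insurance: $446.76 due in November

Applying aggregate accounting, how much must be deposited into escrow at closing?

$2,247.15

Cushion = 2 × $449.43 = $898.86
Trial balance (start $0, +$449.43 each month, − disbursements):
  Jun: +$449.43 → $449.43
  Jul: +$449.43 → $898.86
  Aug: +$449.43 − $1,918.38 → -$570.09
  Sep: +$449.43 → -$120.66
  Oct: +$449.43 → $328.77
  Nov: +$449.43 − $446.76 → $331.44
  Dec: +$449.43 → $780.87
  Jan: +$449.43 → $1,230.30
  Feb: +$449.43 − $3,028.02 → -$1,348.29
  Mar: +$449.43 → -$898.86
  Apr: +$449.43 → -$449.43
  May: +$449.43 → $0.00
Lowest trial balance = -$1,348.29 (Feb)
Initial deposit = cushion − low point = $898.86 − (-$1,348.29) = $2,247.15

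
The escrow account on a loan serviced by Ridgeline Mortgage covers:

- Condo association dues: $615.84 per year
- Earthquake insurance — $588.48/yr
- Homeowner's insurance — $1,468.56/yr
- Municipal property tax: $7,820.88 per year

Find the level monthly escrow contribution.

Condo association dues — $615.84 annually
Earthquake insurance — $588.48 annually
Homeowner's insurance — $1,468.56 annually
Municipal property tax — $7,820.88 annually
Annual escrow total = $615.84 + $588.48 + $1,468.56 + $7,820.88 = $10,493.76
Base monthly escrow = $10,493.76 / 12 = $874.48

$874.48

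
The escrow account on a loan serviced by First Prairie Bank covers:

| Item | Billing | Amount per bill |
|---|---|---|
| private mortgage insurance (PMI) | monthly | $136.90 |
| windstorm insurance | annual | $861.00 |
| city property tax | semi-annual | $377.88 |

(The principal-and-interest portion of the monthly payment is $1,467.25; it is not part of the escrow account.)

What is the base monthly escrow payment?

$271.63

Private mortgage insurance (PMI): $136.90 × 12 = $1,642.80
Windstorm insurance: $861.00
City property tax: $377.88 × 2 = $755.76
Combined annual = $3,259.56
Per month = $3,259.56 ÷ 12 = $271.63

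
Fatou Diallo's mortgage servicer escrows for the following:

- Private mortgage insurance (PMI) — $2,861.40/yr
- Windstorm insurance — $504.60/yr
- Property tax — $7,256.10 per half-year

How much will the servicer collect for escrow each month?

Private mortgage insurance (PMI) = $2,861.40 annually
Windstorm insurance = $504.60 annually
Property tax = $7,256.10 × 2 = $14,512.20 annually
Total per year = $17,878.20
Monthly = $17,878.20 ÷ 12 = $1,489.85

$1,489.85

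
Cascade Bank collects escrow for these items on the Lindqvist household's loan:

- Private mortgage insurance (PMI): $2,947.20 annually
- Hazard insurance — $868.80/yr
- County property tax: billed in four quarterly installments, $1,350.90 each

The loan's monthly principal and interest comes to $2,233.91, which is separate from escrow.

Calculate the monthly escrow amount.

Private mortgage insurance (PMI) — $2,947.20
Hazard insurance — $868.80
County property tax — $1,350.90 × 4 = $5,403.60
Yearly total = $2,947.20 + $868.80 + $5,403.60 = $9,219.60
Per month = $9,219.60 ÷ 12 = $768.30

$768.30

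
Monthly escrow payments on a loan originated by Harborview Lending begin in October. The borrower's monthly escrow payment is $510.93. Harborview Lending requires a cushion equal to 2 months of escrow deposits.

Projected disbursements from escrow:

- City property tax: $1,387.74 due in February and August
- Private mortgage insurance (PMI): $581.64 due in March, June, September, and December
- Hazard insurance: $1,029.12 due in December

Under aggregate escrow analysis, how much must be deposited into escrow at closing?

Cushion = 2 × $510.93 = $1,021.86
Trial balance (start $0, +$510.93 each month, − disbursements):
  Oct: +$510.93 → $510.93
  Nov: +$510.93 → $1,021.86
  Dec: +$510.93 − $1,610.76 → -$77.97
  Jan: +$510.93 → $432.96
  Feb: +$510.93 − $1,387.74 → -$443.85
  Mar: +$510.93 − $581.64 → -$514.56
  Apr: +$510.93 → -$3.63
  May: +$510.93 → $507.30
  Jun: +$510.93 − $581.64 → $436.59
  Jul: +$510.93 → $947.52
  Aug: +$510.93 − $1,387.74 → $70.71
  Sep: +$510.93 − $581.64 → $0.00
Lowest trial balance = -$514.56 (Mar)
Initial deposit = cushion − low point = $1,021.86 − (-$514.56) = $1,536.42

$1,536.42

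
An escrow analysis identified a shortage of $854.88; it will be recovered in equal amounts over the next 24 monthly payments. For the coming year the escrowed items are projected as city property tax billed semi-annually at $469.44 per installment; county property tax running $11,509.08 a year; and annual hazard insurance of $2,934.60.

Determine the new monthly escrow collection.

$1,317.50

City property tax — $469.44 × 2 = $938.88 annually
County property tax — $11,509.08 annually
Hazard insurance — $2,934.60 annually
Total per year = $15,382.56
Base monthly escrow = $15,382.56 ÷ 12 = $1,281.88
Monthly shortage recovery: $854.88 / 24 = $35.62
Adjusted monthly = $1,281.88 + $35.62 = $1,317.50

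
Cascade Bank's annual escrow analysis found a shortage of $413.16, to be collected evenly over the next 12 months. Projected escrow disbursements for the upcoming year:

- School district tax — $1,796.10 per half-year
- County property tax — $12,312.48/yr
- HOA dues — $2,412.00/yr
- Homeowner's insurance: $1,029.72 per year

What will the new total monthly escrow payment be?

School district tax = $1,796.10 × 2 = $3,592.20
County property tax = $12,312.48
HOA dues = $2,412.00
Homeowner's insurance = $1,029.72
Annual escrow total = $19,346.40
Base monthly escrow = $19,346.40 ÷ 12 = $1,612.20
Monthly shortage recovery: $413.16 / 12 = $34.43
New monthly escrow = $1,612.20 + $34.43 = $1,646.63

$1,646.63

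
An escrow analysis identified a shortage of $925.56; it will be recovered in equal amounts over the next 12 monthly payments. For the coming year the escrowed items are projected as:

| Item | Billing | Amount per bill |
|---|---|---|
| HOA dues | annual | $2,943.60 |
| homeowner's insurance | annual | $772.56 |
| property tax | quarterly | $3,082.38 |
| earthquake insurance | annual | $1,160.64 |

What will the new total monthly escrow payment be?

$1,510.99

HOA dues: $2,943.60 per year
Homeowner's insurance: $772.56 per year
Property tax: $3,082.38 × 4 = $12,329.52 per year
Earthquake insurance: $1,160.64 per year
Annual escrow total = $17,206.32
Per month = $17,206.32 / 12 = $1,433.86
Shortage spread = $925.56 ÷ 12 = $77.13/mo
Adjusted monthly = $1,433.86 + $77.13 = $1,510.99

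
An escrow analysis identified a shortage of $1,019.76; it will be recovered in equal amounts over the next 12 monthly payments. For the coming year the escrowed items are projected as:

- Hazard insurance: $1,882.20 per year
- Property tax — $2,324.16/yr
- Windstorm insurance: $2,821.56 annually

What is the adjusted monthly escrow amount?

$670.64

Hazard insurance = $1,882.20 per year
Property tax = $2,324.16 per year
Windstorm insurance = $2,821.56 per year
Total annual escrow = $1,882.20 + $2,324.16 + $2,821.56 = $7,027.92
Per month = $7,027.92 / 12 = $585.66
Shortage per month = $1,019.76 ÷ 12 = $84.98
Adjusted monthly = $585.66 + $84.98 = $670.64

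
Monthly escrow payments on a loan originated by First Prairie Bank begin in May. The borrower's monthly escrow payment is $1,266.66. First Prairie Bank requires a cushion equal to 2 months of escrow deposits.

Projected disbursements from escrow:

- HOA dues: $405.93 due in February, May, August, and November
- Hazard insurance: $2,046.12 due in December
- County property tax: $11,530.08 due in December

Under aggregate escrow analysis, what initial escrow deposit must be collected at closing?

Cushion = 2 × $1,266.66 = $2,533.32
Trial balance (start $0, +$1,266.66 each month, − disbursements):
  May: +$1,266.66 − $405.93 → $860.73
  Jun: +$1,266.66 → $2,127.39
  Jul: +$1,266.66 → $3,394.05
  Aug: +$1,266.66 − $405.93 → $4,254.78
  Sep: +$1,266.66 → $5,521.44
  Oct: +$1,266.66 → $6,788.10
  Nov: +$1,266.66 − $405.93 → $7,648.83
  Dec: +$1,266.66 − $13,576.20 → -$4,660.71
  Jan: +$1,266.66 → -$3,394.05
  Feb: +$1,266.66 − $405.93 → -$2,533.32
  Mar: +$1,266.66 → -$1,266.66
  Apr: +$1,266.66 → $0.00
Lowest trial balance = -$4,660.71 (Dec)
Initial deposit = cushion − low point = $2,533.32 − (-$4,660.71) = $7,194.03

$7,194.03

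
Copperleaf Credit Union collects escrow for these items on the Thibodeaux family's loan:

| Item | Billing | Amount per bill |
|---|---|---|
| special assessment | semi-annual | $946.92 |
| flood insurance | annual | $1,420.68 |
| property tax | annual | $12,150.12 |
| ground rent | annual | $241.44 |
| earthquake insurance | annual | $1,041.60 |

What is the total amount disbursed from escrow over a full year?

Special assessment — $946.92 × 2 = $1,893.84 per year
Flood insurance — $1,420.68 per year
Property tax — $12,150.12 per year
Ground rent — $241.44 per year
Earthquake insurance — $1,041.60 per year
Total annual escrow = $1,893.84 + $1,420.68 + $12,150.12 + $241.44 + $1,041.60 = $16,747.68

$16,747.68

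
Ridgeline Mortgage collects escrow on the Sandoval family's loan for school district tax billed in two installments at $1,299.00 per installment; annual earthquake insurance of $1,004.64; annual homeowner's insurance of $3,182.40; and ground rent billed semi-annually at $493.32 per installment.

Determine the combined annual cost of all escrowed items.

$7,771.68

School district tax = $1,299.00 × 2 = $2,598.00
Earthquake insurance = $1,004.64
Homeowner's insurance = $3,182.40
Ground rent = $493.32 × 2 = $986.64
Total annual escrow = $7,771.68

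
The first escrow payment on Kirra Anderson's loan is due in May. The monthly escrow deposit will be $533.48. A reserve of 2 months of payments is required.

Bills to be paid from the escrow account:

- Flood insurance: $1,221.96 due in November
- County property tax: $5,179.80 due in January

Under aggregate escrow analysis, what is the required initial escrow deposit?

Cushion = 2 × $533.48 = $1,066.96
Trial balance (start $0, +$533.48 each month, − disbursements):
  May: +$533.48 → $533.48
  Jun: +$533.48 → $1,066.96
  Jul: +$533.48 → $1,600.44
  Aug: +$533.48 → $2,133.92
  Sep: +$533.48 → $2,667.40
  Oct: +$533.48 → $3,200.88
  Nov: +$533.48 − $1,221.96 → $2,512.40
  Dec: +$533.48 → $3,045.88
  Jan: +$533.48 − $5,179.80 → -$1,600.44
  Feb: +$533.48 → -$1,066.96
  Mar: +$533.48 → -$533.48
  Apr: +$533.48 → $0.00
Lowest trial balance = -$1,600.44 (Jan)
Initial deposit = cushion − low point = $1,066.96 − (-$1,600.44) = $2,667.40

$2,667.40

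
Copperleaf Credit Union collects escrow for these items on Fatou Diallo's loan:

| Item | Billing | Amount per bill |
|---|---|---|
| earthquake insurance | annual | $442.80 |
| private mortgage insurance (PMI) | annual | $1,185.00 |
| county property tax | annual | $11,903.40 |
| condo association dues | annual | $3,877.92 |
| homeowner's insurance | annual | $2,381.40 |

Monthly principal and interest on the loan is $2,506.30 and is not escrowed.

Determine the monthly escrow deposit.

$1,649.21

Earthquake insurance: $442.80 per year
Private mortgage insurance (PMI): $1,185.00 per year
County property tax: $11,903.40 per year
Condo association dues: $3,877.92 per year
Homeowner's insurance: $2,381.40 per year
Combined annual = $442.80 + $1,185.00 + $11,903.40 + $3,877.92 + $2,381.40 = $19,790.52
Monthly = $19,790.52 / 12 = $1,649.21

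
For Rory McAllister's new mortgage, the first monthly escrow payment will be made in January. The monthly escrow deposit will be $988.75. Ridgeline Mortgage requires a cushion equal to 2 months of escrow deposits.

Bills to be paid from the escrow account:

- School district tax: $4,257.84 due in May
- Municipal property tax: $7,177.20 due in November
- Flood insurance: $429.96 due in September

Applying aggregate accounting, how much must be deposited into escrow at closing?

Cushion = 2 × $988.75 = $1,977.50
Trial balance (start $0, +$988.75 each month, − disbursements):
  Jan: +$988.75 → $988.75
  Feb: +$988.75 → $1,977.50
  Mar: +$988.75 → $2,966.25
  Apr: +$988.75 → $3,955.00
  May: +$988.75 − $4,257.84 → $685.91
  Jun: +$988.75 → $1,674.66
  Jul: +$988.75 → $2,663.41
  Aug: +$988.75 → $3,652.16
  Sep: +$988.75 − $429.96 → $4,210.95
  Oct: +$988.75 → $5,199.70
  Nov: +$988.75 − $7,177.20 → -$988.75
  Dec: +$988.75 → $0.00
Lowest trial balance = -$988.75 (Nov)
Initial deposit = cushion − low point = $1,977.50 − (-$988.75) = $2,966.25

$2,966.25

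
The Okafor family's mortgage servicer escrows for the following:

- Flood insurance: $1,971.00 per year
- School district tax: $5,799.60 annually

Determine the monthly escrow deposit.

$647.55

Flood insurance: $1,971.00
School district tax: $5,799.60
Yearly total = $7,770.60
Per month = $7,770.60 ÷ 12 = $647.55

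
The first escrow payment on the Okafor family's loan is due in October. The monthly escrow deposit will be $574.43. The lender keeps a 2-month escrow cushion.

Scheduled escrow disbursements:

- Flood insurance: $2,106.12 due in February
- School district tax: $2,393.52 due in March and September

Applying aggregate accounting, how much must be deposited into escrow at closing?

$2,201.92

Cushion = 2 × $574.43 = $1,148.86
Trial balance (start $0, +$574.43 each month, − disbursements):
  Oct: +$574.43 → $574.43
  Nov: +$574.43 → $1,148.86
  Dec: +$574.43 → $1,723.29
  Jan: +$574.43 → $2,297.72
  Feb: +$574.43 − $2,106.12 → $766.03
  Mar: +$574.43 − $2,393.52 → -$1,053.06
  Apr: +$574.43 → -$478.63
  May: +$574.43 → $95.80
  Jun: +$574.43 → $670.23
  Jul: +$574.43 → $1,244.66
  Aug: +$574.43 → $1,819.09
  Sep: +$574.43 − $2,393.52 → $0.00
Lowest trial balance = -$1,053.06 (Mar)
Initial deposit = cushion − low point = $1,148.86 − (-$1,053.06) = $2,201.92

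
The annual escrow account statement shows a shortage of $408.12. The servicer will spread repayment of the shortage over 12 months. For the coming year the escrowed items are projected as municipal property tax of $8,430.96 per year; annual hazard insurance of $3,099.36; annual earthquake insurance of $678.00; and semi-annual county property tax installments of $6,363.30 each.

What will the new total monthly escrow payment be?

$2,111.92

Municipal property tax: $8,430.96 annually
Hazard insurance: $3,099.36 annually
Earthquake insurance: $678.00 annually
County property tax: $6,363.30 × 2 = $12,726.60 annually
Yearly total = $24,934.92
Base monthly escrow = $24,934.92 ÷ 12 = $2,077.91
Shortage spread = $408.12 ÷ 12 = $34.01/mo
New monthly escrow = $2,077.91 + $34.01 = $2,111.92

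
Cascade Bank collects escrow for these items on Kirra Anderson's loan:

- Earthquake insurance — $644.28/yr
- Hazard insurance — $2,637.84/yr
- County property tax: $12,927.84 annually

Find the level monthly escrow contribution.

Earthquake insurance — $644.28 per year
Hazard insurance — $2,637.84 per year
County property tax — $12,927.84 per year
Total annual escrow = $644.28 + $2,637.84 + $12,927.84 = $16,209.96
Monthly escrow = $16,209.96 / 12 = $1,350.83

$1,350.83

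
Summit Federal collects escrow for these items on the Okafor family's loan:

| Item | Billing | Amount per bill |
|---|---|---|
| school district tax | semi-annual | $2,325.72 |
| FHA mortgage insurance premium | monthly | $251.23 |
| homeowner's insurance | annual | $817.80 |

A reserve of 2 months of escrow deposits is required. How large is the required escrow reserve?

School district tax = $2,325.72 × 2 = $4,651.44
FHA mortgage insurance premium = $251.23 × 12 = $3,014.76
Homeowner's insurance = $817.80
Combined annual = $8,484.00
Monthly escrow = $8,484.00 ÷ 12 = $707.00
Reserve = 2 × $707.00 = $1,414.00

$1,414.00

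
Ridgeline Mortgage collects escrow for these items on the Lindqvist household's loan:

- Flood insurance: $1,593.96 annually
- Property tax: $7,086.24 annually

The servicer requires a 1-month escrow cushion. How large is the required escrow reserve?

$723.35

Flood insurance — $1,593.96 per year
Property tax — $7,086.24 per year
Yearly total = $1,593.96 + $7,086.24 = $8,680.20
Per month = $8,680.20 / 12 = $723.35
Cushion = 1 × $723.35 = $723.35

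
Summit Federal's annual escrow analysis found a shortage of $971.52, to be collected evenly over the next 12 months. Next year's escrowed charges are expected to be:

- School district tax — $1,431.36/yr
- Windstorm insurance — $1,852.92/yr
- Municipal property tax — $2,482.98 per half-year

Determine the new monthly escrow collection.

School district tax = $1,431.36
Windstorm insurance = $1,852.92
Municipal property tax = $2,482.98 × 2 = $4,965.96
Total per year = $8,250.24
Base monthly escrow = $8,250.24 ÷ 12 = $687.52
Shortage per month = $971.52 ÷ 12 = $80.96
New monthly escrow = $687.52 + $80.96 = $768.48

$768.48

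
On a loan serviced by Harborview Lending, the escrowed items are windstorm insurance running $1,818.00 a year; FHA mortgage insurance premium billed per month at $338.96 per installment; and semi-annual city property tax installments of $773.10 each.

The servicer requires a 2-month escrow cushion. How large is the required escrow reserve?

$1,238.62

Windstorm insurance: $1,818.00 annually
FHA mortgage insurance premium: $338.96 × 12 = $4,067.52 annually
City property tax: $773.10 × 2 = $1,546.20 annually
Annual escrow total = $7,431.72
Monthly escrow = $7,431.72 ÷ 12 = $619.31
Reserve = 2 × $619.31 = $1,238.62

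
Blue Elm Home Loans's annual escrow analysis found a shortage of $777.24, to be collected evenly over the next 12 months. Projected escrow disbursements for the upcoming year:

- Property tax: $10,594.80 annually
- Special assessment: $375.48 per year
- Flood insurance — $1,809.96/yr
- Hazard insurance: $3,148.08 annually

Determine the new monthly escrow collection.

Property tax — $10,594.80/yr
Special assessment — $375.48/yr
Flood insurance — $1,809.96/yr
Hazard insurance — $3,148.08/yr
Yearly total = $10,594.80 + $375.48 + $1,809.96 + $3,148.08 = $15,928.32
Base monthly escrow = $15,928.32 / 12 = $1,327.36
Shortage spread = $777.24 ÷ 12 = $64.77/mo
New monthly escrow = $1,327.36 + $64.77 = $1,392.13

$1,392.13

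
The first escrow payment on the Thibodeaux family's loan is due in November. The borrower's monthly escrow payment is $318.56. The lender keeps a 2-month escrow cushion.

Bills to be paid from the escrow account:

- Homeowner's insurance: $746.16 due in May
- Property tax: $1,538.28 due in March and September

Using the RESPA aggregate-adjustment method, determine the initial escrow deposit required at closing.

$955.68

Cushion = 2 × $318.56 = $637.12
Trial balance (start $0, +$318.56 each month, − disbursements):
  Nov: +$318.56 → $318.56
  Dec: +$318.56 → $637.12
  Jan: +$318.56 → $955.68
  Feb: +$318.56 → $1,274.24
  Mar: +$318.56 − $1,538.28 → $54.52
  Apr: +$318.56 → $373.08
  May: +$318.56 − $746.16 → -$54.52
  Jun: +$318.56 → $264.04
  Jul: +$318.56 → $582.60
  Aug: +$318.56 → $901.16
  Sep: +$318.56 − $1,538.28 → -$318.56
  Oct: +$318.56 → $0.00
Lowest trial balance = -$318.56 (Sep)
Initial deposit = cushion − low point = $637.12 − (-$318.56) = $955.68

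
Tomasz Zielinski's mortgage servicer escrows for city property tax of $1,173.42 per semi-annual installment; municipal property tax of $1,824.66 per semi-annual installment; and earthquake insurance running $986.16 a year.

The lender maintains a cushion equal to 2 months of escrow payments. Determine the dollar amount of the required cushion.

City property tax = $1,173.42 × 2 = $2,346.84 per year
Municipal property tax = $1,824.66 × 2 = $3,649.32 per year
Earthquake insurance = $986.16 per year
Annual escrow total = $2,346.84 + $3,649.32 + $986.16 = $6,982.32
Monthly escrow = $6,982.32 / 12 = $581.86
Cushion = 2 × $581.86 = $1,163.72

$1,163.72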